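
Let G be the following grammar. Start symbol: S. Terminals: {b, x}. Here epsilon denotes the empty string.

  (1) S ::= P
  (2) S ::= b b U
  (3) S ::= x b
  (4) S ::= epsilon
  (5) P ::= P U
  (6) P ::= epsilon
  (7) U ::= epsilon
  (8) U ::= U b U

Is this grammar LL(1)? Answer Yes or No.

No

FIRST(S) = {epsilon, b, x}
FIRST(P) = {epsilon, b}
FIRST(U) = {epsilon, b}
FOLLOW(S) = {$}
FOLLOW(P) = {$, b}
FOLLOW(U) = {$, b}
Cell M[P, $] receives both P ::= P U and P ::= epsilon — the grammar is not LL(1).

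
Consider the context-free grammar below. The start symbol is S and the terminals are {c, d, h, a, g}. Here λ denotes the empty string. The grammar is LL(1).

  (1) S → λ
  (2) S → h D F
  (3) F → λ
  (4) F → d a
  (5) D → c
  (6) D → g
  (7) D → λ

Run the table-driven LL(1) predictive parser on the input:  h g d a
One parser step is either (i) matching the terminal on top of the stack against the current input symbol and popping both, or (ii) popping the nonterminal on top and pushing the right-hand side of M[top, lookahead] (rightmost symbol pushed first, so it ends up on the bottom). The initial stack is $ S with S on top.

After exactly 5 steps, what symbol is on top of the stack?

     Stack    Input      Action
  1  $ S      h g d a $  expand S → h D F
  2  $ F D h  h g d a $  match h
  3  $ F D    g d a $    expand D → g
  4  $ F g    g d a $    match g
  5  $ F      d a $      expand F → d a
Stack after step 5: $ a d (top = d).

d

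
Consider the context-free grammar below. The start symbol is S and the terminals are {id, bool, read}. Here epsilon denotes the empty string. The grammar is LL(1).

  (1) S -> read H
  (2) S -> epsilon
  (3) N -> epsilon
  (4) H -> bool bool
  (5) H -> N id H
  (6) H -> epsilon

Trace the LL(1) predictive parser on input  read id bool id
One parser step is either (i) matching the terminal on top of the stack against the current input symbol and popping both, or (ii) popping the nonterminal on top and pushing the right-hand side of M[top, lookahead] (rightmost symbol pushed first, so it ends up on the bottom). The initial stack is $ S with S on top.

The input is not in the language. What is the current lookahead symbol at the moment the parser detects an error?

step 1: stack=$ S  input=read id bool id $  — expand S -> read H
step 2: stack=$ H read  input=read id bool id $  — match read
step 3: stack=$ H  input=id bool id $  — expand H -> N id H
step 4: stack=$ H id N  input=id bool id $  — expand N -> epsilon
step 5: stack=$ H id  input=id bool id $  — match id
step 6: stack=$ H  input=bool id $  — expand H -> bool bool
step 7: stack=$ bool bool  input=bool id $  — match bool
step 8: stack=$ bool  input=id $  — error: top is terminal bool but lookahead is id

id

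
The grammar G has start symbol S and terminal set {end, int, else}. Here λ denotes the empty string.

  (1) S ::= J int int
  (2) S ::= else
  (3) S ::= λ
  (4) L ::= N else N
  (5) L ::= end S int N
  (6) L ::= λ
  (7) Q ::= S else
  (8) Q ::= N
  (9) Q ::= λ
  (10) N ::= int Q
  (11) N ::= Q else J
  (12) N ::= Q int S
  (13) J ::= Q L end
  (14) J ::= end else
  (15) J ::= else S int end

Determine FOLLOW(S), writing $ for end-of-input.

{$, else, end, int}

FIRST(S): from S::=J int int we get {else, end, int}; from S::=else we get {else}; from S::=λ we get {λ}. So FIRST(S) = {λ, else, end, int}.
FIRST(L): from L::=N else N we get {else, end, int}; from L::=end S int N we get {end}; from L::=λ we get {λ}. So FIRST(L) = {λ, else, end, int}.
FIRST(Q): from Q::=S else we get {else, end, int}; from Q::=N we get {else, end, int}; from Q::=λ we get {λ}. So FIRST(Q) = {λ, else, end, int}.
FIRST(N): from N::=int Q we get {int}; from N::=Q else J we get {else, end, int}; from N::=Q int S we get {else, end, int}. So FIRST(N) = {else, end, int}.
FIRST(J): from J::=Q L end we get {else, end, int}; from J::=end else we get {end}; from J::=else S int end we get {else}. So FIRST(J) = {else, end, int}.
FOLLOW(S) includes $ since S is the start symbol.
FOLLOW(L): in J::=Q L end, L is followed by end with FIRST {end}. Thus FOLLOW(L) = {end}.
FOLLOW(S): in L::=end S int N, S is followed by int N with FIRST {int}; in Q::=S else, S is followed by else with FIRST {else}; in N::=Q int S, the suffix after S is empty, so FOLLOW(S) ⊇ FOLLOW(N) = {else, end, int}; in J::=else S int end, S is followed by int end with FIRST {int}. Thus FOLLOW(S) = {$, else, end, int}.
FOLLOW(Q): in N::=int Q, the suffix after Q is empty, so FOLLOW(Q) ⊇ FOLLOW(N) = {else, end, int}; in N::=Q else J, Q is followed by else J with FIRST {else}; in N::=Q int S, Q is followed by int S with FIRST {int}; in J::=Q L end, Q is followed by L end with FIRST {else, end, int}. Thus FOLLOW(Q) = {else, end, int}.
FOLLOW(N): in L::=N else N (occurrence 1), N is followed by else N with FIRST {else}; in L::=N else N (occurrence 2), the suffix after N is empty, so FOLLOW(N) ⊇ FOLLOW(L) = {end}; in L::=end S int N, the suffix after N is empty, so FOLLOW(N) ⊇ FOLLOW(L) = {end}; in Q::=N, the suffix after N is empty, so FOLLOW(N) ⊇ FOLLOW(Q) = {else, end, int}. Thus FOLLOW(N) = {else, end, int}.
FOLLOW(J): in S::=J int int, J is followed by int int with FIRST {int}; in N::=Q else J, the suffix after J is empty, so FOLLOW(J) ⊇ FOLLOW(N) = {else, end, int}. Thus FOLLOW(J) = {else, end, int}.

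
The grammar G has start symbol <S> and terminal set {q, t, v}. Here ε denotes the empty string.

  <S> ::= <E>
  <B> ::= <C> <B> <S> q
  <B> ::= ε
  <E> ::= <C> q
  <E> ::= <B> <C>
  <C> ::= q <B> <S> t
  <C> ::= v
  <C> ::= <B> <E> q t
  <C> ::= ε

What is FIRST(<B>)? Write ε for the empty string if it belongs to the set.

{ε, q, v}

FIRST(<S>): from <S>::=<E> we get {ε, q, v}. So FIRST(<S>) = {ε, q, v}.
FIRST(<B>): from <B>::=<C> <B> <S> q we get {q, v}; from <B>::=ε we get {ε}. So FIRST(<B>) = {ε, q, v}.
FIRST(<E>): from <E>::=<C> q we get {q, v}; from <E>::=<B> <C> we get {ε, q, v}. So FIRST(<E>) = {ε, q, v}.
FIRST(<C>): from <C>::=q <B> <S> t we get {q}; from <C>::=v we get {v}; from <C>::=<B> <E> q t we get {q, v}; from <C>::=ε we get {ε}. So FIRST(<C>) = {ε, q, v}.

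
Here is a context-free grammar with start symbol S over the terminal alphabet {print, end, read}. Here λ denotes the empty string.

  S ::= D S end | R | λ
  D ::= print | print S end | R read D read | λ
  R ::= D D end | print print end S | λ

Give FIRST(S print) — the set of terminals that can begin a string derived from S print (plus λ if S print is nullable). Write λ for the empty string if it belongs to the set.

{end, print, read}

FIRST(S) = {λ, end, print, read}  (via D S end, R)
FIRST(D) = {λ, end, print, read}  (via R read D read)
FIRST(R) = {λ, end, print, read}  (via D D end)
FIRST(S print): take FIRST of each symbol in turn, carrying on past any symbol whose FIRST contains λ; result {end, print, read}.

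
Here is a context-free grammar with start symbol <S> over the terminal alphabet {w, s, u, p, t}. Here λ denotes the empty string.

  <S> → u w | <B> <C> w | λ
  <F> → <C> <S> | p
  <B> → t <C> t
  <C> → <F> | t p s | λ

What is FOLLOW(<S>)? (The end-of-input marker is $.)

FIRST(<B>): from <B>→t <C> t we get {t}. So FIRST(<B>) = {t}.
FIRST(<S>): from <S>→u w we get {u}; from <S>→<B> <C> w we get {t}; from <S>→λ we get {λ}. So FIRST(<S>) = {λ, t, u}.
FIRST(<F>): from <F>→<C> <S> we get {λ, p, t, u}; from <F>→p we get {p}. So FIRST(<F>) = {λ, p, t, u}.
FIRST(<C>): from <C>→<F> we get {λ, p, t, u}; from <C>→t p s we get {t}; from <C>→λ we get {λ}. So FIRST(<C>) = {λ, p, t, u}.
FOLLOW(<S>) includes $ since <S> is the start symbol.
FOLLOW(<B>): in <S>→<B> <C> w, <B> is followed by <C> w with FIRST {p, t, u, w}. Thus FOLLOW(<B>) = {p, t, u, w}.
FOLLOW(<S>): in <F>→<C> <S>, the suffix after <S> is empty, so FOLLOW(<S>) ⊇ FOLLOW(<F>) = {t, u, w}. Thus FOLLOW(<S>) = {$, t, u, w}.
FOLLOW(<F>): in <C>→<F>, the suffix after <F> is empty, so FOLLOW(<F>) ⊇ FOLLOW(<C>) = {t, u, w}. Thus FOLLOW(<F>) = {t, u, w}.
FOLLOW(<C>): in <S>→<B> <C> w, <C> is followed by w with FIRST {w}; in <F>→<C> <S>, <C> is followed by <S> with FIRST {λ, t, u}; in <F>→<C> <S>, the suffix after <C> is nullable, so FOLLOW(<C>) ⊇ FOLLOW(<F>) = {t, u, w}; in <B>→t <C> t, <C> is followed by t with FIRST {t}. Thus FOLLOW(<C>) = {t, u, w}.

{$, t, u, w}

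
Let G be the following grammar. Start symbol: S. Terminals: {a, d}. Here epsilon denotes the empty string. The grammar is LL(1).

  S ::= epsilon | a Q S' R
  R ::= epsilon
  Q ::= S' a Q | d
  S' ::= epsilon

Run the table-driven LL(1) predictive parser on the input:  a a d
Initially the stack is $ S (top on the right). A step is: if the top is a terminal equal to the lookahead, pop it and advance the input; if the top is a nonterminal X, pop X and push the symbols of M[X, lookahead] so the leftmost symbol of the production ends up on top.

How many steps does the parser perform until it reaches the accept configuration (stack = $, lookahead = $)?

9

     Stack          Input    Action
  1  $ S            a a d $  expand S ::= a Q S' R
  2  $ R S' Q a     a a d $  match a
  3  $ R S' Q       a d $    expand Q ::= S' a Q
  4  $ R S' Q a S'  a d $    expand S' ::= epsilon
  5  $ R S' Q a     a d $    match a
  6  $ R S' Q       d $      expand Q ::= d
  7  $ R S' d       d $      match d
  8  $ R S'         $        expand S' ::= epsilon
  9  $ R            $        expand R ::= epsilon
Accept reached after 9 steps.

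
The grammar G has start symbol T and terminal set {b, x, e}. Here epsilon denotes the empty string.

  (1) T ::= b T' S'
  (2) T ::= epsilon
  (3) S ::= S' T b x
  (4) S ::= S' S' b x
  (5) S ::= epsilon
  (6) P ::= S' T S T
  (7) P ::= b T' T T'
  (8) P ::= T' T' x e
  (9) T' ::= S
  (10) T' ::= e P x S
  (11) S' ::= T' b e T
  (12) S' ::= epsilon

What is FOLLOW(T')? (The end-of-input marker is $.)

FIRST(T): from T::=b T' S' we get {b}; from T::=epsilon we get {epsilon}. So FIRST(T) = {epsilon, b}.
FIRST(S): from S::=S' T b x we get {b, e}; from S::=S' S' b x we get {b, e}; from S::=epsilon we get {epsilon}. So FIRST(S) = {epsilon, b, e}.
FIRST(T'): from T'::=S we get {epsilon, b, e}; from T'::=e P x S we get {e}. So FIRST(T') = {epsilon, b, e}.
FIRST(S'): from S'::=T' b e T we get {b, e}; from S'::=epsilon we get {epsilon}. So FIRST(S') = {epsilon, b, e}.
FIRST(P): from P::=S' T S T we get {epsilon, b, e}; from P::=b T' T T' we get {b}; from P::=T' T' x e we get {b, e, x}. So FIRST(P) = {epsilon, b, e, x}.
FOLLOW(T) includes $ since T is the start symbol.
FOLLOW(P): in T'::=e P x S, P is followed by x S with FIRST {x}. Thus FOLLOW(P) = {x}.
FOLLOW(T): in S::=S' T b x, T is followed by b x with FIRST {b}; in P::=S' T S T (occurrence 1), T is followed by S T with FIRST {epsilon, b, e}; in P::=S' T S T (occurrence 1), the suffix after T is nullable, so FOLLOW(T) ⊇ FOLLOW(P) = {x}; in P::=S' T S T (occurrence 2), the suffix after T is empty, so FOLLOW(T) ⊇ FOLLOW(P) = {x}; in P::=b T' T T', T is followed by T' with FIRST {epsilon, b, e}; in P::=b T' T T', the suffix after T is nullable, so FOLLOW(T) ⊇ FOLLOW(P) = {x}; in S'::=T' b e T, the suffix after T is empty, so FOLLOW(T) ⊇ FOLLOW(S') = {$, b, e, x}. Thus FOLLOW(T) = {$, b, e, x}.
FOLLOW(T'): in T::=b T' S', T' is followed by S' with FIRST {epsilon, b, e}; in T::=b T' S', the suffix after T' is nullable, so FOLLOW(T') ⊇ FOLLOW(T) = {$, b, e, x}; in P::=b T' T T' (occurrence 1), T' is followed by T T' with FIRST {epsilon, b, e}; in P::=b T' T T' (occurrence 1), the suffix after T' is nullable, so FOLLOW(T') ⊇ FOLLOW(P) = {x}; in P::=b T' T T' (occurrence 2), the suffix after T' is empty, so FOLLOW(T') ⊇ FOLLOW(P) = {x}; in P::=T' T' x e (occurrence 1), T' is followed by T' x e with FIRST {b, e, x}; in P::=T' T' x e (occurrence 2), T' is followed by x e with FIRST {x}; in S'::=T' b e T, T' is followed by b e T with FIRST {b}. Thus FOLLOW(T') = {$, b, e, x}.
FOLLOW(S): in P::=S' T S T, S is followed by T with FIRST {epsilon, b}; in P::=S' T S T, the suffix after S is nullable, so FOLLOW(S) ⊇ FOLLOW(P) = {x}; in T'::=S, the suffix after S is empty, so FOLLOW(S) ⊇ FOLLOW(T') = {$, b, e, x}; in T'::=e P x S, the suffix after S is empty, so FOLLOW(S) ⊇ FOLLOW(T') = {$, b, e, x}. Thus FOLLOW(S) = {$, b, e, x}.
FOLLOW(S'): in T::=b T' S', the suffix after S' is empty, so FOLLOW(S') ⊇ FOLLOW(T) = {$, b, e, x}; in S::=S' T b x, S' is followed by T b x with FIRST {b}; in S::=S' S' b x (occurrence 1), S' is followed by S' b x with FIRST {b, e}; in S::=S' S' b x (occurrence 2), S' is followed by b x with FIRST {b}; in P::=S' T S T, S' is followed by T S T with FIRST {epsilon, b, e}; in P::=S' T S T, the suffix after S' is nullable, so FOLLOW(S') ⊇ FOLLOW(P) = {x}. Thus FOLLOW(S') = {$, b, e, x}.

{$, b, e, x}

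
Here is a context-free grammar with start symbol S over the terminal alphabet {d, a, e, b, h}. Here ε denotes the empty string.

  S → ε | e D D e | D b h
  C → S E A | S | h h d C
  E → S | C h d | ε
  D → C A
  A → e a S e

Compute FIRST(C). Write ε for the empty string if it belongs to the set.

FIRST(A) = {e}
FIRST(S) = {ε, e, h}  (via D b h)
FIRST(C) = {ε, e, h}  (via S E A, S)
FIRST(E) = {ε, e, h}  (via S, C h d)
FIRST(D) = {e, h}  (via C A)

{ε, e, h}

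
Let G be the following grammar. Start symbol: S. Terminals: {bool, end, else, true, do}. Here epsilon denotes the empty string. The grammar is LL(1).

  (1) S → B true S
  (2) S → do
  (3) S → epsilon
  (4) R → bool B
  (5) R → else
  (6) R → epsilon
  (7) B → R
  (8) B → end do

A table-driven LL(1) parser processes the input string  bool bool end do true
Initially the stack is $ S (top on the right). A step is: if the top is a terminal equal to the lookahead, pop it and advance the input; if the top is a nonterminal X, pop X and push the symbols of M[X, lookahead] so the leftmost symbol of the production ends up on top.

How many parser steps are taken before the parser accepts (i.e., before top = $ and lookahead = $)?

12

      Stack            Input                    Action
   1  $ S              bool bool end do true $  expand S → B true S
   2  $ S true B       bool bool end do true $  expand B → R
   3  $ S true R       bool bool end do true $  expand R → bool B
   4  $ S true B bool  bool bool end do true $  match bool
   5  $ S true B       bool end do true $       expand B → R
   6  $ S true R       bool end do true $       expand R → bool B
   7  $ S true B bool  bool end do true $       match bool
   8  $ S true B       end do true $            expand B → end do
   9  $ S true do end  end do true $            match end
  10  $ S true do      do true $                match do
  11  $ S true         true $                   match true
  12  $ S              $                        expand S → epsilon
Accept reached after 12 steps.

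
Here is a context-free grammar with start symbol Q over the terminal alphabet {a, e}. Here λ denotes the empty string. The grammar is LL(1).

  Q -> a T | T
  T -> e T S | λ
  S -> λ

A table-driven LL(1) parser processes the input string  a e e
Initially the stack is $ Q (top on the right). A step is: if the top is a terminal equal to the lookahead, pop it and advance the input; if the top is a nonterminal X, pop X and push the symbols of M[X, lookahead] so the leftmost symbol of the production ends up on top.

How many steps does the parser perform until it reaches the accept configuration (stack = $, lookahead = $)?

step 1: stack=$ Q  input=a e e $  — expand Q -> a T
step 2: stack=$ T a  input=a e e $  — match a
step 3: stack=$ T  input=e e $  — expand T -> e T S
step 4: stack=$ S T e  input=e e $  — match e
step 5: stack=$ S T  input=e $  — expand T -> e T S
step 6: stack=$ S S T e  input=e $  — match e
step 7: stack=$ S S T  input=$  — expand T -> λ
step 8: stack=$ S S  input=$  — expand S -> λ
step 9: stack=$ S  input=$  — expand S -> λ
Accept reached after 9 steps.

9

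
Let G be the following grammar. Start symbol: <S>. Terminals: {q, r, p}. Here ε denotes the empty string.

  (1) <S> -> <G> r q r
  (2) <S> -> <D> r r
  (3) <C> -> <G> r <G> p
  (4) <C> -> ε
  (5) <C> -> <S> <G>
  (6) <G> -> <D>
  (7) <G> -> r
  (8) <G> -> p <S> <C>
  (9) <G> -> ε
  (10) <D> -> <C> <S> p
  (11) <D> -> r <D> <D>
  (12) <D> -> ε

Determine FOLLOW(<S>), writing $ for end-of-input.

{$, p, r}

FIRST(<S>) = {p, r}  (via <G> r q r, <D> r r)
FIRST(<C>) = {ε, p, r}  (via <G> r <G> p, <S> <G>)
FIRST(<D>) = {ε, p, r}  (via <C> <S> p)
FIRST(<G>) = {ε, p, r}  (via <D>)
FOLLOW(<S>) includes $ since <S> is the start symbol.
FOLLOW(<S>): in <C>-><S> <G>, <S> is followed by <G> with FIRST {ε, p, r}; in <C>-><S> <G>, the suffix after <S> is nullable, so FOLLOW(<S>) ⊇ FOLLOW(<C>) = {p, r}; in <G>->p <S> <C>, <S> is followed by <C> with FIRST {ε, p, r}; in <G>->p <S> <C>, the suffix after <S> is nullable, so FOLLOW(<S>) ⊇ FOLLOW(<G>) = {p, r}; in <D>-><C> <S> p, <S> is followed by p with FIRST {p}. Thus FOLLOW(<S>) = {$, p, r}.
FOLLOW(<C>): in <G>->p <S> <C>, the suffix after <C> is empty, so FOLLOW(<C>) ⊇ FOLLOW(<G>) = {p, r}; in <D>-><C> <S> p, <C> is followed by <S> p with FIRST {p, r}. Thus FOLLOW(<C>) = {p, r}.
FOLLOW(<G>): in <S>-><G> r q r, <G> is followed by r q r with FIRST {r}; in <C>-><G> r <G> p (occurrence 1), <G> is followed by r <G> p with FIRST {r}; in <C>-><G> r <G> p (occurrence 2), <G> is followed by p with FIRST {p}; in <C>-><S> <G>, the suffix after <G> is empty, so FOLLOW(<G>) ⊇ FOLLOW(<C>) = {p, r}. Thus FOLLOW(<G>) = {p, r}.
FOLLOW(<D>): in <S>-><D> r r, <D> is followed by r r with FIRST {r}; in <G>-><D>, the suffix after <D> is empty, so FOLLOW(<D>) ⊇ FOLLOW(<G>) = {p, r}; in <D>->r <D> <D> (occurrence 1), <D> is followed by <D> with FIRST {ε, p, r}; in <D>->r <D> <D> (occurrence 1), the suffix after <D> is nullable (adds nothing new); in <D>->r <D> <D> (occurrence 2), the suffix after <D> is empty (adds nothing new). Thus FOLLOW(<D>) = {p, r}.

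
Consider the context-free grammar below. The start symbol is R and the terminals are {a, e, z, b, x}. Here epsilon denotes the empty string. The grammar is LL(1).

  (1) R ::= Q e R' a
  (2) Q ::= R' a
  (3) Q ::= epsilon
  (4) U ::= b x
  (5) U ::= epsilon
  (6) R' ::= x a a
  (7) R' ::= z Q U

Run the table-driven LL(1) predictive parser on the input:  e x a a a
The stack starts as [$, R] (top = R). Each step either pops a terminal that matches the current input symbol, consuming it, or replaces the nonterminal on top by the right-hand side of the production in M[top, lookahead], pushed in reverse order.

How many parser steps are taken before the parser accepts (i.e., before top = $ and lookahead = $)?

     Stack       Input        Action
  1  $ R         e x a a a $  expand R ::= Q e R' a
  2  $ a R' e Q  e x a a a $  expand Q ::= epsilon
  3  $ a R' e    e x a a a $  match e
  4  $ a R'      x a a a $    expand R' ::= x a a
  5  $ a a a x   x a a a $    match x
  6  $ a a a     a a a $      match a
  7  $ a a       a a $        match a
  8  $ a         a $          match a
Accept reached after 8 steps.

8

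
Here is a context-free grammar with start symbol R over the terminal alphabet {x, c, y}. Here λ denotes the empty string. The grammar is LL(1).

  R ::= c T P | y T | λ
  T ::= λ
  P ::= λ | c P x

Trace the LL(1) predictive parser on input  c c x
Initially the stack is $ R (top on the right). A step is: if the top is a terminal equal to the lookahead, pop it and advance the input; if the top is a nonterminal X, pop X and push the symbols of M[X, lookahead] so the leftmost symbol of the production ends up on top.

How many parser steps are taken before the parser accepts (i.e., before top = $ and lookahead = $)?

7

step 1: stack=$ R  input=c c x $  — expand R ::= c T P
step 2: stack=$ P T c  input=c c x $  — match c
step 3: stack=$ P T  input=c x $  — expand T ::= λ
step 4: stack=$ P  input=c x $  — expand P ::= c P x
step 5: stack=$ x P c  input=c x $  — match c
step 6: stack=$ x P  input=x $  — expand P ::= λ
step 7: stack=$ x  input=x $  — match x
Accept reached after 7 steps.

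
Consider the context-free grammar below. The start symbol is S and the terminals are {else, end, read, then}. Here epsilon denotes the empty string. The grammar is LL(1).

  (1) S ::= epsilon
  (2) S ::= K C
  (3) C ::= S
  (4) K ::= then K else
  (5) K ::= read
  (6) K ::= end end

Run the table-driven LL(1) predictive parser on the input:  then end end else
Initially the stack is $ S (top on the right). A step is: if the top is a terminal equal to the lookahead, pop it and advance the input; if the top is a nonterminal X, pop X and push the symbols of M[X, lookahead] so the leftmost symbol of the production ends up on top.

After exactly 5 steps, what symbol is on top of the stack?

end

step 1: stack=$ S  input=then end end else $  — expand S ::= K C
step 2: stack=$ C K  input=then end end else $  — expand K ::= then K else
step 3: stack=$ C else K then  input=then end end else $  — match then
step 4: stack=$ C else K  input=end end else $  — expand K ::= end end
step 5: stack=$ C else end end  input=end end else $  — match end
Stack after step 5: $ C else end (top = end).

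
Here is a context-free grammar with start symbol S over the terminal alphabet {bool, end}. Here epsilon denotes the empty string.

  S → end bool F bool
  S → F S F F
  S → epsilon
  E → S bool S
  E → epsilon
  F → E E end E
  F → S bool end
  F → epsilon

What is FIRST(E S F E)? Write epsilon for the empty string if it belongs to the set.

{epsilon, bool, end}

FIRST(S): from S→end bool F bool we get {end}; from S→F S F F we get {epsilon, bool, end}; from S→epsilon we get {epsilon}. So FIRST(S) = {epsilon, bool, end}.
FIRST(E): from E→S bool S we get {bool, end}; from E→epsilon we get {epsilon}. So FIRST(E) = {epsilon, bool, end}.
FIRST(F): from F→E E end E we get {bool, end}; from F→S bool end we get {bool, end}; from F→epsilon we get {epsilon}. So FIRST(F) = {epsilon, bool, end}.
FIRST(E S F E): take FIRST of each symbol in turn, carrying on past any symbol whose FIRST contains epsilon; result {epsilon, bool, end}.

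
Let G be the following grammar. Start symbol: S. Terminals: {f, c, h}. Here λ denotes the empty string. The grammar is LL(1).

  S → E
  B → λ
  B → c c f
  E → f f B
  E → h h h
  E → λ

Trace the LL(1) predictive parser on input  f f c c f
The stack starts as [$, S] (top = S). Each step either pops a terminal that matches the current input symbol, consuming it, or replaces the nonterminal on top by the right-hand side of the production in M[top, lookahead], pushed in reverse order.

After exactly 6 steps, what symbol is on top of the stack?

c

     Stack    Input        Action
  1  $ S      f f c c f $  expand S → E
  2  $ E      f f c c f $  expand E → f f B
  3  $ B f f  f f c c f $  match f
  4  $ B f    f c c f $    match f
  5  $ B      c c f $      expand B → c c f
  6  $ f c c  c c f $      match c
Stack after step 6: $ f c (top = c).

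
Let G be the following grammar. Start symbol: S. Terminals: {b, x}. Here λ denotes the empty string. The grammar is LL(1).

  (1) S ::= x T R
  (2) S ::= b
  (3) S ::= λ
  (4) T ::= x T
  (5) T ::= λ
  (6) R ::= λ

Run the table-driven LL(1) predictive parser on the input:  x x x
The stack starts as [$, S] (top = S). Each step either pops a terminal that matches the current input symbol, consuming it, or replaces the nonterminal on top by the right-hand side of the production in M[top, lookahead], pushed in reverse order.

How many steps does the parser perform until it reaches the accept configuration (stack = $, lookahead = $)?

     Stack    Input    Action
  1  $ S      x x x $  expand S ::= x T R
  2  $ R T x  x x x $  match x
  3  $ R T    x x $    expand T ::= x T
  4  $ R T x  x x $    match x
  5  $ R T    x $      expand T ::= x T
  6  $ R T x  x $      match x
  7  $ R T    $        expand T ::= λ
  8  $ R      $        expand R ::= λ
Accept reached after 8 steps.

8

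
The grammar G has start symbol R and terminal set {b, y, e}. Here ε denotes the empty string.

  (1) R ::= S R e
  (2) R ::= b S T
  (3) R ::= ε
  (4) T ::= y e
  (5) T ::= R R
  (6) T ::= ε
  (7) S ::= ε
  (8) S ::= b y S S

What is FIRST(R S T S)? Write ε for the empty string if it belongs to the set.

FIRST(S): from S::=ε we get {ε}; from S::=b y S S we get {b}. So FIRST(S) = {ε, b}.
FIRST(R): from R::=S R e we get {b, e}; from R::=b S T we get {b}; from R::=ε we get {ε}. So FIRST(R) = {ε, b, e}.
FIRST(T): from T::=y e we get {y}; from T::=R R we get {ε, b, e}; from T::=ε we get {ε}. So FIRST(T) = {ε, b, e, y}.
FIRST(R S T S): take FIRST of each symbol in turn, carrying on past any symbol whose FIRST contains ε; result {ε, b, e, y}.

{ε, b, e, y}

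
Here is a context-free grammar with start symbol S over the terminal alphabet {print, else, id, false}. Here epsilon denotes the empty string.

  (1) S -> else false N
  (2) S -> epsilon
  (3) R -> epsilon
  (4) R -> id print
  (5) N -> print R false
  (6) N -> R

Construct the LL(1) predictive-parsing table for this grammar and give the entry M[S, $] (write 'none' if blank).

S -> epsilon

FIRST(S): from S->else false N we get {else}; from S->epsilon we get {epsilon}. So FIRST(S) = {epsilon, else}.
FIRST(R): from R->epsilon we get {epsilon}; from R->id print we get {id}. So FIRST(R) = {epsilon, id}.
FIRST(N): from N->print R false we get {print}; from N->R we get {epsilon, id}. So FIRST(N) = {epsilon, id, print}.
FOLLOW(S) includes $ since S is the start symbol.
FOLLOW(S): S appears on no right-hand side. Thus FOLLOW(S) = {$}.
For S -> else false N: FIRST(else false N) = {else}, so it goes in M[S, t] for t ∈ {else}.
For S -> epsilon: FIRST(epsilon) = {epsilon}, so it goes in M[S, t] for t ∈ {}; since epsilon ∈ FIRST, also for every t ∈ FOLLOW(S) = {$}.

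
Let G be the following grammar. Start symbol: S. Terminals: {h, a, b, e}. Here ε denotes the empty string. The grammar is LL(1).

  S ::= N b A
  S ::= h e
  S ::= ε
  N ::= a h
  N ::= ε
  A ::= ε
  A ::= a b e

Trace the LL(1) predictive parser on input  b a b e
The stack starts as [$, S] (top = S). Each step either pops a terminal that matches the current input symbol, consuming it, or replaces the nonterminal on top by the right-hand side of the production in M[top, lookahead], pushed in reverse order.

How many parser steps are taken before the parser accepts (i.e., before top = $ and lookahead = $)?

7

     Stack    Input      Action
  1  $ S      b a b e $  expand S ::= N b A
  2  $ A b N  b a b e $  expand N ::= ε
  3  $ A b    b a b e $  match b
  4  $ A      a b e $    expand A ::= a b e
  5  $ e b a  a b e $    match a
  6  $ e b    b e $      match b
  7  $ e      e $        match e
Accept reached after 7 steps.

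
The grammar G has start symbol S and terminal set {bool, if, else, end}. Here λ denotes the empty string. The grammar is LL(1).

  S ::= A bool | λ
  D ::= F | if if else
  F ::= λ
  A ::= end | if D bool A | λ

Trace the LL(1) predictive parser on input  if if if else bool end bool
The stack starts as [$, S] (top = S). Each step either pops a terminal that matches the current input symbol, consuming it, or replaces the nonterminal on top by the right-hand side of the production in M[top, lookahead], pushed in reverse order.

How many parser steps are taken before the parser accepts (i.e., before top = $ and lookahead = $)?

11

step 1: stack=$ S  input=if if if else bool end bool $  — expand S ::= A bool
step 2: stack=$ bool A  input=if if if else bool end bool $  — expand A ::= if D bool A
step 3: stack=$ bool A bool D if  input=if if if else bool end bool $  — match if
step 4: stack=$ bool A bool D  input=if if else bool end bool $  — expand D ::= if if else
step 5: stack=$ bool A bool else if if  input=if if else bool end bool $  — match if
step 6: stack=$ bool A bool else if  input=if else bool end bool $  — match if
step 7: stack=$ bool A bool else  input=else bool end bool $  — match else
step 8: stack=$ bool A bool  input=bool end bool $  — match bool
step 9: stack=$ bool A  input=end bool $  — expand A ::= end
step 10: stack=$ bool end  input=end bool $  — match end
step 11: stack=$ bool  input=bool $  — match bool
Accept reached after 11 steps.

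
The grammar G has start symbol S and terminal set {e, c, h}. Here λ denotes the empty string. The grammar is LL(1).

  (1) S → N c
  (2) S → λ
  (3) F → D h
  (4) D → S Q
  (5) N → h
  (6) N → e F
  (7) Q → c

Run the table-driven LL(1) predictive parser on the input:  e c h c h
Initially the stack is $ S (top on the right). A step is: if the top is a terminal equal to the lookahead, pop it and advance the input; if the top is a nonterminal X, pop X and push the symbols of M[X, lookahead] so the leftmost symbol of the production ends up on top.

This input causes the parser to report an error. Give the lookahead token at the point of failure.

h

step 1: stack=$ S  input=e c h c h $  — expand S → N c
step 2: stack=$ c N  input=e c h c h $  — expand N → e F
step 3: stack=$ c F e  input=e c h c h $  — match e
step 4: stack=$ c F  input=c h c h $  — expand F → D h
step 5: stack=$ c h D  input=c h c h $  — expand D → S Q
step 6: stack=$ c h Q S  input=c h c h $  — expand S → λ
step 7: stack=$ c h Q  input=c h c h $  — expand Q → c
step 8: stack=$ c h c  input=c h c h $  — match c
step 9: stack=$ c h  input=h c h $  — match h
step 10: stack=$ c  input=c h $  — match c
step 11: stack=$  input=h $  — error: stack empty but input remains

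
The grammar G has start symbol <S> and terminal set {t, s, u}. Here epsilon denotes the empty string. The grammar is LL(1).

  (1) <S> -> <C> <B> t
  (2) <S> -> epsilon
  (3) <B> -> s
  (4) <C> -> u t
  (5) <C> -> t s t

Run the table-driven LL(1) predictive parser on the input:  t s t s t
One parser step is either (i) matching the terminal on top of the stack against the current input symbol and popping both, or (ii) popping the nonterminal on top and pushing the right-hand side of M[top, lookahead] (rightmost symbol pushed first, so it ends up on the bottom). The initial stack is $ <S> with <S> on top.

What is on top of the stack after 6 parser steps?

step 1: stack=$ <S>  input=t s t s t $  — expand <S> -> <C> <B> t
step 2: stack=$ t <B> <C>  input=t s t s t $  — expand <C> -> t s t
step 3: stack=$ t <B> t s t  input=t s t s t $  — match t
step 4: stack=$ t <B> t s  input=s t s t $  — match s
step 5: stack=$ t <B> t  input=t s t $  — match t
step 6: stack=$ t <B>  input=s t $  — expand <B> -> s
Stack after step 6: $ t s (top = s).

s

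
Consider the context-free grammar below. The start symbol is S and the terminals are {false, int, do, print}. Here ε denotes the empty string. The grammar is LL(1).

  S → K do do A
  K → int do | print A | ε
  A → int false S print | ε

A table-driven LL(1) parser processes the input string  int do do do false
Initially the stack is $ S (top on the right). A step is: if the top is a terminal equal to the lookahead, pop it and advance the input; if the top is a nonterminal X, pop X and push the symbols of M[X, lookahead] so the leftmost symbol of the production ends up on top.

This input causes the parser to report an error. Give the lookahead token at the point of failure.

step 1: stack=$ S  input=int do do do false $  — expand S → K do do A
step 2: stack=$ A do do K  input=int do do do false $  — expand K → int do
step 3: stack=$ A do do do int  input=int do do do false $  — match int
step 4: stack=$ A do do do  input=do do do false $  — match do
step 5: stack=$ A do do  input=do do false $  — match do
step 6: stack=$ A do  input=do false $  — match do
step 7: stack=$ A  input=false $  — error: M[A, false] is empty

false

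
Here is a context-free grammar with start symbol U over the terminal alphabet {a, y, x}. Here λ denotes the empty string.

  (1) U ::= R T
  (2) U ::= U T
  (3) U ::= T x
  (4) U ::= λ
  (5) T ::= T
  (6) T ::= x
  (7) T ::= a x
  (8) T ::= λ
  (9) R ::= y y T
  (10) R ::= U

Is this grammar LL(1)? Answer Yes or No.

FIRST(U) = {λ, a, x, y}
FIRST(T) = {λ, a, x}
FIRST(R) = {λ, a, x, y}
FOLLOW(U) = {$, a, x}
FOLLOW(T) = {$, a, x}
FOLLOW(R) = {$, a, x}
Cell M[R, y] receives both R ::= y y T and R ::= U — the grammar is not LL(1).

No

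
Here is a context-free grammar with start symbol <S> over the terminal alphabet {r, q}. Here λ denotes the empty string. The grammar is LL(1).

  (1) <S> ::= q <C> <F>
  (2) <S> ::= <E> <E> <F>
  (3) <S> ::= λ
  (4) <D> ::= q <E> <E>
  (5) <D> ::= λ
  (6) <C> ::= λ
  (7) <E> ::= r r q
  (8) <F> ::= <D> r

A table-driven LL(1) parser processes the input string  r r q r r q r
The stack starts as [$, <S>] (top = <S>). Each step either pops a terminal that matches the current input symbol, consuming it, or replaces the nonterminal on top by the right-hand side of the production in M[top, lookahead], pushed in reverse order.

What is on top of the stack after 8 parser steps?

q

step 1: stack=$ <S>  input=r r q r r q r $  — expand <S> ::= <E> <E> <F>
step 2: stack=$ <F> <E> <E>  input=r r q r r q r $  — expand <E> ::= r r q
step 3: stack=$ <F> <E> q r r  input=r r q r r q r $  — match r
step 4: stack=$ <F> <E> q r  input=r q r r q r $  — match r
step 5: stack=$ <F> <E> q  input=q r r q r $  — match q
step 6: stack=$ <F> <E>  input=r r q r $  — expand <E> ::= r r q
step 7: stack=$ <F> q r r  input=r r q r $  — match r
step 8: stack=$ <F> q r  input=r q r $  — match r
Stack after step 8: $ <F> q (top = q).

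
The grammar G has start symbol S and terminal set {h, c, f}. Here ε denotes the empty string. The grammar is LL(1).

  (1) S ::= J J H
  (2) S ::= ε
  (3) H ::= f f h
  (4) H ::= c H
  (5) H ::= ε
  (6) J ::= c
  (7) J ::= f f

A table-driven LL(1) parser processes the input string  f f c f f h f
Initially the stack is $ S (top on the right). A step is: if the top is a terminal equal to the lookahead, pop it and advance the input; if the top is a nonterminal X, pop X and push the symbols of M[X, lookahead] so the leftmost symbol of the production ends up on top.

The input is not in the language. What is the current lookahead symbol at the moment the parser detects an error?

f

      Stack      Input            Action
   1  $ S        f f c f f h f $  expand S ::= J J H
   2  $ H J J    f f c f f h f $  expand J ::= f f
   3  $ H J f f  f f c f f h f $  match f
   4  $ H J f    f c f f h f $    match f
   5  $ H J      c f f h f $      expand J ::= c
   6  $ H c      c f f h f $      match c
   7  $ H        f f h f $        expand H ::= f f h
   8  $ h f f    f f h f $        match f
   9  $ h f      f h f $          match f
  10  $ h        h f $            match h
  11  $          f $              error: stack empty but input remains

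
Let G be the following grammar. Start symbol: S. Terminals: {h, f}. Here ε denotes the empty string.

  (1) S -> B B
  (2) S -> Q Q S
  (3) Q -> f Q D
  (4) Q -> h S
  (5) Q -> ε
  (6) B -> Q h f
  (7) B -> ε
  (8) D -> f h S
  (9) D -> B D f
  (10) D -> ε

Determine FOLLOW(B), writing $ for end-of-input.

FIRST(Q) = {ε, f, h}
FIRST(B) = {ε, f, h}  (via Q h f)
FIRST(S) = {ε, f, h}  (via B B, Q Q S)
FIRST(D) = {ε, f, h}  (via B D f)
FOLLOW(S) includes $ since S is the start symbol.
FOLLOW(S): in S->Q Q S, the suffix after S is empty (adds nothing new); in Q->h S, the suffix after S is empty, so FOLLOW(S) ⊇ FOLLOW(Q) = {$, f, h}; in D->f h S, the suffix after S is empty, so FOLLOW(S) ⊇ FOLLOW(D) = {$, f, h}. Thus FOLLOW(S) = {$, f, h}.
FOLLOW(Q): in S->Q Q S (occurrence 1), Q is followed by Q S with FIRST {ε, f, h}; in S->Q Q S (occurrence 1), the suffix after Q is nullable, so FOLLOW(Q) ⊇ FOLLOW(S) = {$, f, h}; in S->Q Q S (occurrence 2), Q is followed by S with FIRST {ε, f, h}; in S->Q Q S (occurrence 2), the suffix after Q is nullable, so FOLLOW(Q) ⊇ FOLLOW(S) = {$, f, h}; in Q->f Q D, Q is followed by D with FIRST {ε, f, h}; in Q->f Q D, the suffix after Q is nullable (adds nothing new); in B->Q h f, Q is followed by h f with FIRST {h}. Thus FOLLOW(Q) = {$, f, h}.
FOLLOW(B): in S->B B (occurrence 1), B is followed by B with FIRST {ε, f, h}; in S->B B (occurrence 1), the suffix after B is nullable, so FOLLOW(B) ⊇ FOLLOW(S) = {$, f, h}; in S->B B (occurrence 2), the suffix after B is empty, so FOLLOW(B) ⊇ FOLLOW(S) = {$, f, h}; in D->B D f, B is followed by D f with FIRST {f, h}. Thus FOLLOW(B) = {$, f, h}.
FOLLOW(D): in Q->f Q D, the suffix after D is empty, so FOLLOW(D) ⊇ FOLLOW(Q) = {$, f, h}; in D->B D f, D is followed by f with FIRST {f}. Thus FOLLOW(D) = {$, f, h}.

{$, f, h}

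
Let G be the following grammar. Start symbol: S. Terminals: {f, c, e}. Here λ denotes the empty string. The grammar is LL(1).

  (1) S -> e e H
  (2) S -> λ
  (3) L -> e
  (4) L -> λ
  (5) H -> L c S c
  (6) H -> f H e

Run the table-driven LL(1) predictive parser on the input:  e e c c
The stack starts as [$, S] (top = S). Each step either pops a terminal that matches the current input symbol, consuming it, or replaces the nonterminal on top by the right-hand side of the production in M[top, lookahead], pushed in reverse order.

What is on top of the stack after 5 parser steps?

c

step 1: stack=$ S  input=e e c c $  — expand S -> e e H
step 2: stack=$ H e e  input=e e c c $  — match e
step 3: stack=$ H e  input=e c c $  — match e
step 4: stack=$ H  input=c c $  — expand H -> L c S c
step 5: stack=$ c S c L  input=c c $  — expand L -> λ
Stack after step 5: $ c S c (top = c).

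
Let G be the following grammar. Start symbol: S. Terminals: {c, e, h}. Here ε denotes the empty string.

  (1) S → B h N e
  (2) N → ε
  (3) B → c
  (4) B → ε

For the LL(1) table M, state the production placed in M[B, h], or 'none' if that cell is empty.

FIRST(N) = {ε}
FIRST(B) = {ε, c}
FIRST(S) = {c, h}  (via B h N e)
FOLLOW(S) includes $ since S is the start symbol.
FOLLOW(B): in S→B h N e, B is followed by h N e with FIRST {h}. Thus FOLLOW(B) = {h}.
For B → c: FIRST(c) = {c}, so it goes in M[B, t] for t ∈ {c}.
For B → ε: FIRST(ε) = {ε}, so it goes in M[B, t] for t ∈ {}; since ε ∈ FIRST, also for every t ∈ FOLLOW(B) = {h}.

B → ε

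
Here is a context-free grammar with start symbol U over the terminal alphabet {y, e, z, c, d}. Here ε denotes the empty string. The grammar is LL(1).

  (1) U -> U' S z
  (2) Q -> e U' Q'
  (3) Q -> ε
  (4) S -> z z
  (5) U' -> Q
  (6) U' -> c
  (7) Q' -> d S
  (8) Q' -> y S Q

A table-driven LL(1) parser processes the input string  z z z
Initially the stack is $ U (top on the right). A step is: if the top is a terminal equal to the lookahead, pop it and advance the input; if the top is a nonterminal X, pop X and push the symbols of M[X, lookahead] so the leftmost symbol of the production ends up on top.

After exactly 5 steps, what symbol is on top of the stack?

z

step 1: stack=$ U  input=z z z $  — expand U -> U' S z
step 2: stack=$ z S U'  input=z z z $  — expand U' -> Q
step 3: stack=$ z S Q  input=z z z $  — expand Q -> ε
step 4: stack=$ z S  input=z z z $  — expand S -> z z
step 5: stack=$ z z z  input=z z z $  — match z
Stack after step 5: $ z z (top = z).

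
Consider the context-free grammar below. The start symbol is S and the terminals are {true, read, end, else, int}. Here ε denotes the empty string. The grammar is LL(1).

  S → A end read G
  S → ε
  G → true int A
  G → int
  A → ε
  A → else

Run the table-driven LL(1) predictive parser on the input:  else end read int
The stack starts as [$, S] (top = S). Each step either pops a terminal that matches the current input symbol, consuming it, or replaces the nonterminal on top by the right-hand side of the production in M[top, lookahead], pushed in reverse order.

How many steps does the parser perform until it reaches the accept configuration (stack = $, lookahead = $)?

7

     Stack              Input                Action
  1  $ S                else end read int $  expand S → A end read G
  2  $ G read end A     else end read int $  expand A → else
  3  $ G read end else  else end read int $  match else
  4  $ G read end       end read int $       match end
  5  $ G read           read int $           match read
  6  $ G                int $                expand G → int
  7  $ int              int $                match int
Accept reached after 7 steps.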